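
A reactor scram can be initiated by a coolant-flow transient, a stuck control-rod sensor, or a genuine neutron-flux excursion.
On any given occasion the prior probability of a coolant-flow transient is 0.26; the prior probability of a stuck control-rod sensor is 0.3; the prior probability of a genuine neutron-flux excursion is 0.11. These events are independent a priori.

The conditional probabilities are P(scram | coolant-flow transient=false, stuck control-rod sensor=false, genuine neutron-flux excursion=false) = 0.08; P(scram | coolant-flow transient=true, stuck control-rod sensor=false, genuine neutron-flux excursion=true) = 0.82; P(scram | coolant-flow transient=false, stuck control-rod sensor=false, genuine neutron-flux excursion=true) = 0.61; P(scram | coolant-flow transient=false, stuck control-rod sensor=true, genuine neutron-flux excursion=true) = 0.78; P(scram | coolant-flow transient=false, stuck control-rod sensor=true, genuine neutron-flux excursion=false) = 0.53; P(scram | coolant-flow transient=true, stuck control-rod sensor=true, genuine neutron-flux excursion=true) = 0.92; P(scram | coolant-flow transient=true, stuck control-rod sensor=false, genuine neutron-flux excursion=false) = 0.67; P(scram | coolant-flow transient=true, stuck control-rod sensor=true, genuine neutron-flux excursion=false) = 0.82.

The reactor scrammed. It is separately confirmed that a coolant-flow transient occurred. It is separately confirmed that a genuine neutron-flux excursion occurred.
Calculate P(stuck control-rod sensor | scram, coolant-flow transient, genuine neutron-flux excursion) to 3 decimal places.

Numerator (weight on configurations with stuck control-rod sensor): 0.92·0.3 = 0.276000
Normalizer over all consistent configurations: 0.82·0.7 + 0.92·0.3 = 0.850000
P(stuck control-rod sensor | scram, coolant-flow transient, genuine neutron-flux excursion) = 0.276000/0.850000 ≈ 0.325

P(stuck control-rod sensor | scram, coolant-flow transient, genuine neutron-flux excursion) ≈ 0.325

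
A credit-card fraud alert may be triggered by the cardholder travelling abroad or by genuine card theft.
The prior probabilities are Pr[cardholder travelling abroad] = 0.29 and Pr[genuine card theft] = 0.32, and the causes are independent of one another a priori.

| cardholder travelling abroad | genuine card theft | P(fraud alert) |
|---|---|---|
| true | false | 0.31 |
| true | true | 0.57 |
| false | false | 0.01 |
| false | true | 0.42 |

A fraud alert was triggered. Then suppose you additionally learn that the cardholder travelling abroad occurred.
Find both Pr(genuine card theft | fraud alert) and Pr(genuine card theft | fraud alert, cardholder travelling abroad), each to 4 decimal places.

Pr(genuine card theft | fraud alert) ≈ 0.6922; Pr(genuine card theft | fraud alert, cardholder travelling abroad) ≈ 0.4639

Enumerate the 4 (cardholder travelling abroad, genuine card theft) configurations and weight by the priors:
  P(fraud alert) = 0.01×0.71×0.68 + 0.42×0.71×0.32 + 0.31×0.29×0.68 + 0.57×0.29×0.32
        = 0.004828 + 0.095424 + 0.061132 + 0.052896 = 0.214280
Configurations with genuine card theft contribute 0.148320, so
  P(genuine card theft | fraud alert) = 0.148320 / 0.214280 ≈ 0.6922

With the extra evidence:
Numerator (weight on configurations with genuine card theft): 0.57·0.32 = 0.182400
Denominator P(fraud alert | cardholder travelling abroad): 0.31·0.68 + 0.57·0.32 = 0.393200
Posterior = 0.182400 / 0.393200 ≈ 0.4639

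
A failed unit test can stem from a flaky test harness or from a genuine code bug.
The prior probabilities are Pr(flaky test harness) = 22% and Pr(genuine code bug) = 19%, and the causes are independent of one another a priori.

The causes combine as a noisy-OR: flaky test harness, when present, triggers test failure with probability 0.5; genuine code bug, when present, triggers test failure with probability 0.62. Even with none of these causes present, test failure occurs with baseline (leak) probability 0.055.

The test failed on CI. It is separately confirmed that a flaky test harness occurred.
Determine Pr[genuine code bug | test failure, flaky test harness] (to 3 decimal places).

Under noisy-OR, P(test failure | causes) = 1 − (1−0.055)·∏(1−qᵢ) over the active causes.
Enumerate both values of genuine code bug and weight by the priors:
  P(test failure | flaky test harness) = 0.5275*0.81 + 0.82045*0.19
        = 0.427275 + 0.155886 = 0.583161
Keeping only the genuine code bug-present terms gives 0.155886, so
  P(genuine code bug | test failure, flaky test harness) = 0.155886 / 0.583161 ≈ 0.267

Pr[genuine code bug | test failure, flaky test harness] ≈ 0.267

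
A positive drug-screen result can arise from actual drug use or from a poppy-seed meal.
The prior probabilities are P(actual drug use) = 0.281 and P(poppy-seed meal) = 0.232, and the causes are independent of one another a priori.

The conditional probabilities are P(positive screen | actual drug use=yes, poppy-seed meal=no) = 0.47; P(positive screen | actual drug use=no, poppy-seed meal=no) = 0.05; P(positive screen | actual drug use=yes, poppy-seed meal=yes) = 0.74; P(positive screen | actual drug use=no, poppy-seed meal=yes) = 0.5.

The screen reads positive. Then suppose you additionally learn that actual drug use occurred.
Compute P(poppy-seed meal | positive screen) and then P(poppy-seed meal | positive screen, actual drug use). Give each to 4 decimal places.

Weight on poppy-seed meal=true, given the evidence: 0.083404 + 0.048242 = 0.131646
Normalizer over all consistent configurations: 0.05×0.719×0.768 + 0.5×0.719×0.232 + 0.47×0.281×0.768 + 0.74×0.281×0.232 = 0.260686
P(poppy-seed meal | positive screen) = 0.131646/0.260686 ≈ 0.5050

Now condition on the additional information:
Numerator (weight on configurations with poppy-seed meal): 0.74×0.232 = 0.171680
Denominator P(positive screen | actual drug use): 0.47×0.768 + 0.74×0.232 = 0.532640
Posterior = 0.171680 / 0.532640 ≈ 0.3223

P(poppy-seed meal | positive screen) ≈ 0.5050; P(poppy-seed meal | positive screen, actual drug use) ≈ 0.3223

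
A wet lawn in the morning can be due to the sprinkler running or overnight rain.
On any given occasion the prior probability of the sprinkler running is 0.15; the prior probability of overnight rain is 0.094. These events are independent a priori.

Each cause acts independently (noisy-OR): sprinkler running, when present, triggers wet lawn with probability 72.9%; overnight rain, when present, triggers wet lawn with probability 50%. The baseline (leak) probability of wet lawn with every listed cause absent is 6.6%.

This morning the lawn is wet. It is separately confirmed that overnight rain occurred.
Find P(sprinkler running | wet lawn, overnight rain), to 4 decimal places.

P(sprinkler running | wet lawn, overnight rain) ≈ 0.2243

Under noisy-OR, P(wet lawn | causes) = 1 − (1−0.066)·∏(1−qᵢ) over the active causes.
Enumerate both values of sprinkler running and weight by the priors:
  P(wet lawn | overnight rain) = 0.533×0.85 + 0.873443×0.15
        = 0.453050 + 0.131016 = 0.584066
Configurations with sprinkler running contribute 0.131016, so
  P(sprinkler running | wet lawn, overnight rain) = 0.131016 / 0.584066 ≈ 0.2243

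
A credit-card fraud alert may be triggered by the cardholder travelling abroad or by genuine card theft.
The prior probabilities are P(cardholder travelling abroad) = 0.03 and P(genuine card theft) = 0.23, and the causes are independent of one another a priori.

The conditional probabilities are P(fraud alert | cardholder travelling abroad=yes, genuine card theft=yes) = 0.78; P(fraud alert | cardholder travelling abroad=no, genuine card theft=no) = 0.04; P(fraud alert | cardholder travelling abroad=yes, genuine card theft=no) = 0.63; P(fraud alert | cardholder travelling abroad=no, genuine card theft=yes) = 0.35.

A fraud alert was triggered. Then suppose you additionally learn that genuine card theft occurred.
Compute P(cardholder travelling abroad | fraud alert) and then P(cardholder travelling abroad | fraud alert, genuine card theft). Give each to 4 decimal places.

P(cardholder travelling abroad | fraud alert) ≈ 0.1559; P(cardholder travelling abroad | fraud alert, genuine card theft) ≈ 0.0645

P(fraud alert) = 0.04*0.97*0.77 + 0.35*0.97*0.23 + 0.63*0.03*0.77 + 0.78*0.03*0.23 = 0.029876 + 0.078085 + 0.014553 + 0.005382 = 0.127896
The cardholder travelling abroad-present share is 0.014553 + 0.005382 = 0.019935.
Hence the posterior is 0.019935/0.127896 ≈ 0.1559.

Now condition on the additional information:
P(fraud alert | genuine card theft) = 0.35×0.97 + 0.78×0.03 = 0.339500 + 0.023400 = 0.362900
The cardholder travelling abroad-present share is 0.78×0.03 = 0.023400.
So P(cardholder travelling abroad | fraud alert, genuine card theft) = 0.023400/0.362900 ≈ 0.0645.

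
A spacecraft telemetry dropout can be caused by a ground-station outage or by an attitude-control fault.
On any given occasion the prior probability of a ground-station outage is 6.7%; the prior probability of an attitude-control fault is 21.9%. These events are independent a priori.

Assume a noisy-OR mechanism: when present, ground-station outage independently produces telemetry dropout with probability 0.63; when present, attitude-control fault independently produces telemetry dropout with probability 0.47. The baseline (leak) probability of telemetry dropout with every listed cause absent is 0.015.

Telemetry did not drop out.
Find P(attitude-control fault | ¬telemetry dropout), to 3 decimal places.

P(attitude-control fault | ¬telemetry dropout) ≈ 0.129

Under noisy-OR, P(telemetry dropout | causes) = 1 − (1−0.015)·∏(1−qᵢ) over the active causes.
P(¬telemetry dropout) = 0.985·0.933·0.781 + 0.52205·0.933·0.219 + 0.36445·0.067·0.781 + 0.193159·0.067·0.219 = 0.717743 + 0.106669 + 0.019071 + 0.002834 = 0.846317
The attitude-control fault-present share is 0.106669 + 0.002834 = 0.109503.
Hence the posterior is 0.109503/0.846317 ≈ 0.129.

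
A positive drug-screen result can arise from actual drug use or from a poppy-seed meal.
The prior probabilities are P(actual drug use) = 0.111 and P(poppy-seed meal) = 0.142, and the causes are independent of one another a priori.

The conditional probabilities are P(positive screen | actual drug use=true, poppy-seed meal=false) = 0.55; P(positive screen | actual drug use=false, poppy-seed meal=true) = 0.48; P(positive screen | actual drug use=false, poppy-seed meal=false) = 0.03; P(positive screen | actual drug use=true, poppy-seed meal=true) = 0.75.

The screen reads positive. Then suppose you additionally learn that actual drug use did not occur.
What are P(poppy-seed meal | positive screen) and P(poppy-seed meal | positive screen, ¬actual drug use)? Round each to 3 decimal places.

P(poppy-seed meal | positive screen) ≈ 0.490; P(poppy-seed meal | positive screen, ¬actual drug use) ≈ 0.726

Weight on poppy-seed meal=true, given the evidence: 0.060594 + 0.011822 = 0.072416
Denominator P(positive screen): 0.03*0.889*0.858 + 0.48*0.889*0.142 + 0.55*0.111*0.858 + 0.75*0.111*0.142 = 0.147680
P(poppy-seed meal | positive screen) = 0.072416/0.147680 ≈ 0.490

Now also conditioning on actual drug use≠true:
For the numerator, keep only poppy-seed meal=true terms: 0.48*0.142 = 0.068160
Denominator P(positive screen | ¬actual drug use): 0.03*0.858 + 0.48*0.142 = 0.093900
Posterior = 0.068160 / 0.093900 ≈ 0.726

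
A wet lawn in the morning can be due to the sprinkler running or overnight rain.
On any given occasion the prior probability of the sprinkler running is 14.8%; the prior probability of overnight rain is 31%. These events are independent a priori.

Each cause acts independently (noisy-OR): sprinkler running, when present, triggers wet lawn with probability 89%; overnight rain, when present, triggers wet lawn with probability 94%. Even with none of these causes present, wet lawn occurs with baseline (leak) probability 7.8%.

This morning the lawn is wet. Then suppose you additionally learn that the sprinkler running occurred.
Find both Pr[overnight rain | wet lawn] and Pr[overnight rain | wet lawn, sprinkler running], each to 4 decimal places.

Pr[overnight rain | wet lawn] ≈ 0.6820; Pr[overnight rain | wet lawn, sprinkler running] ≈ 0.3320

Under noisy-OR, P(wet lawn | causes) = 1 − (1−0.078)·∏(1−qᵢ) over the active causes.
P(wet lawn) = 0.078·0.852·0.69 + 0.94468·0.852·0.31 + 0.89858·0.148·0.69 + 0.993915·0.148·0.31 = 0.045855 + 0.249509 + 0.091763 + 0.045601 = 0.432728
The overnight rain-present share is 0.249509 + 0.045601 = 0.295110.
Hence the posterior is 0.295110/0.432728 ≈ 0.6820.

With the extra evidence:
Numerator (weight on configurations with overnight rain): 0.993915·0.31 = 0.308114
Denominator P(wet lawn | sprinkler running): 0.89858·0.69 + 0.993915·0.31 = 0.928134
Posterior = 0.308114 / 0.928134 ≈ 0.3320
— sprinkler running explains away the evidence for overnight rain.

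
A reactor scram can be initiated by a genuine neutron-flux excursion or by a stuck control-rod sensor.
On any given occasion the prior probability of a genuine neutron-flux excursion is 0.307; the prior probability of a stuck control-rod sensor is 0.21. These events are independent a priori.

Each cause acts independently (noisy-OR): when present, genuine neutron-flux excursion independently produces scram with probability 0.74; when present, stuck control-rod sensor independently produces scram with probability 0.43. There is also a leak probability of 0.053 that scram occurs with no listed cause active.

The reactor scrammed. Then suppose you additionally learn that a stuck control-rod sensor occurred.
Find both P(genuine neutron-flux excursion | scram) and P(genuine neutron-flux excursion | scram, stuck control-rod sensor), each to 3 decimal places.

Under noisy-OR, P(scram | causes) = 1 − (1−0.053)·∏(1−qᵢ) over the active causes.
P(scram) = 0.053*0.693*0.79 + 0.46021*0.693*0.21 + 0.75378*0.307*0.79 + 0.859655*0.307*0.21 = 0.029016 + 0.066974 + 0.182814 + 0.055422 = 0.334226
Restricting to configurations with genuine neutron-flux excursion present: 0.182814 + 0.055422 = 0.238236.
Hence the posterior is 0.238236/0.334226 ≈ 0.713.

With the extra evidence:
Numerator (weight on configurations with genuine neutron-flux excursion): 0.859655*0.307 = 0.263914
The normalizing constant is 0.46021*0.693 + 0.859655*0.307 = 0.582840
Posterior = 0.263914 / 0.582840 ≈ 0.453
This is intercausal reasoning (explaining away): once stuck control-rod sensor accounts for the scram, genuine neutron-flux excursion becomes less likely.

P(genuine neutron-flux excursion | scram) ≈ 0.713; P(genuine neutron-flux excursion | scram, stuck control-rod sensor) ≈ 0.453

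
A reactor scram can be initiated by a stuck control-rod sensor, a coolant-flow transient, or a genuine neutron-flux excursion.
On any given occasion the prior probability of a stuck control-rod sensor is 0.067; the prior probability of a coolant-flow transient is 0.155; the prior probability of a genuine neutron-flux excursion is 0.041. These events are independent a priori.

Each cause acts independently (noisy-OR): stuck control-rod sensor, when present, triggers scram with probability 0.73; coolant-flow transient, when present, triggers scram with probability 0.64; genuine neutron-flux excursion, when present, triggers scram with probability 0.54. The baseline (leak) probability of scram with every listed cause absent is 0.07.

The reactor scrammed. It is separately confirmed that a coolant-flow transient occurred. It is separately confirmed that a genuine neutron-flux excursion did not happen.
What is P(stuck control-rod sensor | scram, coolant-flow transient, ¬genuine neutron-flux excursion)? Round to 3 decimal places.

Under noisy-OR, P(scram | causes) = 1 − (1−0.07)·∏(1−qᵢ) over the active causes.
Weight on stuck control-rod sensor=true, given the evidence: 0.909604*0.067 = 0.060943
Denominator P(scram | coolant-flow transient, ¬genuine neutron-flux excursion): 0.6652*0.933 + 0.909604*0.067 = 0.681575
P(stuck control-rod sensor | scram, coolant-flow transient, ¬genuine neutron-flux excursion) = 0.060943/0.681575 ≈ 0.089

P(stuck control-rod sensor | scram, coolant-flow transient, ¬genuine neutron-flux excursion) ≈ 0.089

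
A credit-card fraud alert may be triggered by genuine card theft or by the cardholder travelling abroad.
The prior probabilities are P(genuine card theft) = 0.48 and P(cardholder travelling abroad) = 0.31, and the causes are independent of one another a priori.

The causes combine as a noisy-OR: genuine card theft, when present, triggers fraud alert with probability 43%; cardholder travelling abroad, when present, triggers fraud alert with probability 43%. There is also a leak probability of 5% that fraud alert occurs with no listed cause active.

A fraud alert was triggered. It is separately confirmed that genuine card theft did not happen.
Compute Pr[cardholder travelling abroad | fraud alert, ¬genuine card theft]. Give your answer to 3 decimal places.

Under noisy-OR, P(fraud alert | causes) = 1 − (1−0.05)·∏(1−qᵢ) over the active causes.
P(fraud alert | ¬genuine card theft) = 0.05×0.69 + 0.4585×0.31 = 0.034500 + 0.142135 = 0.176635
Of this, 0.142135 comes from 0.4585×0.31 (the cardholder travelling abroad=true cases).
P(cardholder travelling abroad | fraud alert, ¬genuine card theft) = 0.142135 / 0.176635 ≈ 0.805

Pr[cardholder travelling abroad | fraud alert, ¬genuine card theft] ≈ 0.805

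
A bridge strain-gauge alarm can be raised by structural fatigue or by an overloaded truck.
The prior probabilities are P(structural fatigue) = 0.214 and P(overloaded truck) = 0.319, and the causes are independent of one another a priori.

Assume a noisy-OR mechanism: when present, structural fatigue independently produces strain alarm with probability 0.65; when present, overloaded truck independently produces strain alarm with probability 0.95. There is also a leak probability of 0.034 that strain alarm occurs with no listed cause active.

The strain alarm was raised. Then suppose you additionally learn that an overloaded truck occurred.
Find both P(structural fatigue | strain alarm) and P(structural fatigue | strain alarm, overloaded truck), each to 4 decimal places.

Under noisy-OR, P(strain alarm | causes) = 1 − (1−0.034)·∏(1−qᵢ) over the active causes.
Enumerate the 4 (structural fatigue, overloaded truck) configurations and weight by the priors:
  P(strain alarm) = 0.034×0.786×0.681 + 0.9517×0.786×0.319 + 0.6619×0.214×0.681 + 0.983095×0.214×0.319
        = 0.018199 + 0.238624 + 0.096461 + 0.067112 = 0.420396
Configurations with structural fatigue contribute 0.163573, so
  P(structural fatigue | strain alarm) = 0.163573 / 0.420396 ≈ 0.3891

With the extra evidence:
P(strain alarm | overloaded truck) = 0.9517×0.786 + 0.983095×0.214 = 0.748036 + 0.210382 = 0.958418
Of this, 0.210382 comes from 0.983095×0.214 (the structural fatigue=true cases).
P(structural fatigue | strain alarm, overloaded truck) = 0.210382 / 0.958418 ≈ 0.2195

P(structural fatigue | strain alarm) ≈ 0.3891; P(structural fatigue | strain alarm, overloaded truck) ≈ 0.2195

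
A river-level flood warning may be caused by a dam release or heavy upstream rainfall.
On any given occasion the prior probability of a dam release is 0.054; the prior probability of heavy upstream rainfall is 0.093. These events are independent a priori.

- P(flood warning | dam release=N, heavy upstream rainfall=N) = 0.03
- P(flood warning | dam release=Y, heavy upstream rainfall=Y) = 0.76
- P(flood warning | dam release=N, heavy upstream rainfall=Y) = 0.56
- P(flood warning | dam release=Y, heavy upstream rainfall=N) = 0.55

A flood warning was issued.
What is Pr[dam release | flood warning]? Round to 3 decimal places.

Pr[dam release | flood warning] ≈ 0.291

Weight on dam release=true, given the evidence: 0.026938 + 0.003817 = 0.030755
Denominator P(flood warning): 0.03×0.946×0.907 + 0.56×0.946×0.093 + 0.55×0.054×0.907 + 0.76×0.054×0.093 = 0.105764
P(dam release | flood warning) = 0.030755/0.105764 ≈ 0.291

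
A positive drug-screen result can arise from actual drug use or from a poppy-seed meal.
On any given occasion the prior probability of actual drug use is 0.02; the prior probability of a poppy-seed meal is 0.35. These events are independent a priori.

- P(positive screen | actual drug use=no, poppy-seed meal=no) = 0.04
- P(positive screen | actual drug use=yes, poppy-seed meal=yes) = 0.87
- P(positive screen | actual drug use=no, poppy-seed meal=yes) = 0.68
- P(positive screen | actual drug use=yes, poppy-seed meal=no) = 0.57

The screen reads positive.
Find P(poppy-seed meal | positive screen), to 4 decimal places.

For the numerator, keep only poppy-seed meal=true terms: 0.233240 + 0.006090 = 0.239330
The normalizing constant is 0.04·0.98·0.65 + 0.68·0.98·0.35 + 0.57·0.02·0.65 + 0.87·0.02·0.35 = 0.272220
Posterior = 0.239330 / 0.272220 ≈ 0.8792

P(poppy-seed meal | positive screen) ≈ 0.8792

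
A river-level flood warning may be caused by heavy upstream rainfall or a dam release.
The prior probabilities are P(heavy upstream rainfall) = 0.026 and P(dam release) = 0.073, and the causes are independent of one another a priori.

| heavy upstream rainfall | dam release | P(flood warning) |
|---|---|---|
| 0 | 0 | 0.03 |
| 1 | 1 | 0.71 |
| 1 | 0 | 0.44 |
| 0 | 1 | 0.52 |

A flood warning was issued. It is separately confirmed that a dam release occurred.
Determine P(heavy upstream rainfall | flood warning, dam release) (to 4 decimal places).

P(flood warning | dam release) = 0.52*0.974 + 0.71*0.026 = 0.506480 + 0.018460 = 0.524940
Restricting to configurations with heavy upstream rainfall present: 0.71*0.026 = 0.018460.
P(heavy upstream rainfall | flood warning, dam release) = 0.018460 / 0.524940 ≈ 0.0352

P(heavy upstream rainfall | flood warning, dam release) ≈ 0.0352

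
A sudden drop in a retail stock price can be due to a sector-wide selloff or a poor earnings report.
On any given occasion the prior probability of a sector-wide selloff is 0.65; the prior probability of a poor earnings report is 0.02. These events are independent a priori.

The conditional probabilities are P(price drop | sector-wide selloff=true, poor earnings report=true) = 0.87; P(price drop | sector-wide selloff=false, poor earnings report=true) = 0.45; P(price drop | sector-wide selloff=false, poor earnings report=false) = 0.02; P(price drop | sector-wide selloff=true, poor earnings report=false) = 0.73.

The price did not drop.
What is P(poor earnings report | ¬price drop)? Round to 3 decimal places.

P(poor earnings report | ¬price drop) ≈ 0.011

Numerator (weight on configurations with poor earnings report): 0.003850 + 0.001690 = 0.005540
The normalizing constant is 0.98×0.35×0.98 + 0.55×0.35×0.02 + 0.27×0.65×0.98 + 0.13×0.65×0.02 = 0.513670
P(poor earnings report | ¬price drop) = 0.005540/0.513670 ≈ 0.011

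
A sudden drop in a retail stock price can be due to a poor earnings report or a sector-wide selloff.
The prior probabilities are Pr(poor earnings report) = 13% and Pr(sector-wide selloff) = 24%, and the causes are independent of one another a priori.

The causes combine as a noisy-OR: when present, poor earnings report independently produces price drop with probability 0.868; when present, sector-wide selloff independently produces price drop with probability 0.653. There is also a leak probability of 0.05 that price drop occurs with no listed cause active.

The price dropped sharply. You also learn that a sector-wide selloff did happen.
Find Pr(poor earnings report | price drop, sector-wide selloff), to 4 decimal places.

Pr(poor earnings report | price drop, sector-wide selloff) ≈ 0.1757

Under noisy-OR, P(price drop | causes) = 1 − (1−0.05)·∏(1−qᵢ) over the active causes.
Weight on poor earnings report=true, given the evidence: 0.956486×0.13 = 0.124343
The normalizing constant is 0.67035×0.87 + 0.956486×0.13 = 0.707548
Posterior = 0.124343 / 0.707548 ≈ 0.1757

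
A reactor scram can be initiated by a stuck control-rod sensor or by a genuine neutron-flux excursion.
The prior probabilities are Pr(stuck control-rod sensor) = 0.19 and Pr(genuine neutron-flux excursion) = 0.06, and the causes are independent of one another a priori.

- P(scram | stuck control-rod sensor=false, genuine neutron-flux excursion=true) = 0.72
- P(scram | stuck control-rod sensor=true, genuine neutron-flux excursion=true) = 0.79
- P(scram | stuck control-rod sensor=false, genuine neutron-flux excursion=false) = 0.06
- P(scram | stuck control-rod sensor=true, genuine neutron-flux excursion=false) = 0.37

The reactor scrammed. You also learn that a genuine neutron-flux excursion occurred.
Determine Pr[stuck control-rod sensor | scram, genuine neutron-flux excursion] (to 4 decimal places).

Pr[stuck control-rod sensor | scram, genuine neutron-flux excursion] ≈ 0.2047

P(scram | genuine neutron-flux excursion) = 0.72*0.81 + 0.79*0.19 = 0.583200 + 0.150100 = 0.733300
Of this, 0.150100 comes from 0.79*0.19 (the stuck control-rod sensor=true cases).
P(stuck control-rod sensor | scram, genuine neutron-flux excursion) = 0.150100 / 0.733300 ≈ 0.2047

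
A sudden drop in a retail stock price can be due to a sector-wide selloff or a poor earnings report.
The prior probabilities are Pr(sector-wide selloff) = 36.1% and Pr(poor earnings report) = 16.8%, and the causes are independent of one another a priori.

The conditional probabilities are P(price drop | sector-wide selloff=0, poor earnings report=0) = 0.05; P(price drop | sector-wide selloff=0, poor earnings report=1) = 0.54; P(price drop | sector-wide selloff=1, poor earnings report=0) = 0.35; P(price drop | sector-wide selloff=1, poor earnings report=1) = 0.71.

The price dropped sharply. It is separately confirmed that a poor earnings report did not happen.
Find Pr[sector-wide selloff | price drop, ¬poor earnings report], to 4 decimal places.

Pr[sector-wide selloff | price drop, ¬poor earnings report] ≈ 0.7982

P(price drop | ¬poor earnings report) = 0.05×0.639 + 0.35×0.361 = 0.031950 + 0.126350 = 0.158300
Restricting to configurations with sector-wide selloff present: 0.35×0.361 = 0.126350.
So P(sector-wide selloff | price drop, ¬poor earnings report) = 0.126350/0.158300 ≈ 0.7982.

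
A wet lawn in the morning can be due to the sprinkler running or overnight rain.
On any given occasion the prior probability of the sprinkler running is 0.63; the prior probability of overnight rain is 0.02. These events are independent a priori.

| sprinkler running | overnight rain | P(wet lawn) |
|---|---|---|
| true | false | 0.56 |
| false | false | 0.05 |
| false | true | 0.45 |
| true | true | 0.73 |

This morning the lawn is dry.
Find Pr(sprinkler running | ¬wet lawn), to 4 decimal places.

Pr(sprinkler running | ¬wet lawn) ≈ 0.4411

P(¬wet lawn) = 0.95×0.37×0.98 + 0.55×0.37×0.02 + 0.44×0.63×0.98 + 0.27×0.63×0.02 = 0.344470 + 0.004070 + 0.271656 + 0.003402 = 0.623598
Restricting to configurations with sprinkler running present: 0.271656 + 0.003402 = 0.275058.
Hence the posterior is 0.275058/0.623598 ≈ 0.4411.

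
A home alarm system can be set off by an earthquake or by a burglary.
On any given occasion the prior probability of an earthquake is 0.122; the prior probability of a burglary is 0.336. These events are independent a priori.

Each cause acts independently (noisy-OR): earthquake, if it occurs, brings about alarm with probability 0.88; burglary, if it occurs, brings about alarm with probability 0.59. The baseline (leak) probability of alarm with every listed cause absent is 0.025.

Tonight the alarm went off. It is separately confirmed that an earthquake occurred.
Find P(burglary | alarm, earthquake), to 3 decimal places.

P(burglary | alarm, earthquake) ≈ 0.353

Under noisy-OR, P(alarm | causes) = 1 − (1−0.025)·∏(1−qᵢ) over the active causes.
Weight on burglary=true, given the evidence: 0.95203*0.336 = 0.319882
Normalizer over all consistent configurations: 0.883*0.664 + 0.95203*0.336 = 0.906194
Posterior = 0.319882 / 0.906194 ≈ 0.353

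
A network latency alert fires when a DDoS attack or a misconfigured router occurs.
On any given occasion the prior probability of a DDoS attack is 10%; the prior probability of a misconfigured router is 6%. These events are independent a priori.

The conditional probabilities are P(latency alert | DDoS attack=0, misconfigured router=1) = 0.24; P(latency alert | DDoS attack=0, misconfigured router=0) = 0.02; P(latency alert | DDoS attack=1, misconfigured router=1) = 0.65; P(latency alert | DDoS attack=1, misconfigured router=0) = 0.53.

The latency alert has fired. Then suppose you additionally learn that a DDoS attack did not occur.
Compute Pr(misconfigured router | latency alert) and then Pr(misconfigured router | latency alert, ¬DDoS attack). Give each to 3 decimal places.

Sum P(latency alert|·) weighted by the priors over the 4 (DDoS attack, misconfigured router) configurations:
  P(latency alert) = 0.02*0.9*0.94 + 0.24*0.9*0.06 + 0.53*0.1*0.94 + 0.65*0.1*0.06
        = 0.016920 + 0.012960 + 0.049820 + 0.003900 = 0.083600
Keeping only the misconfigured router-present terms gives 0.016860, so
  P(misconfigured router | latency alert) = 0.016860 / 0.083600 ≈ 0.202

Now condition on the additional information:
By total probability over both values of misconfigured router:
  P(latency alert | ¬DDoS attack) = 0.02*0.94 + 0.24*0.06
        = 0.018800 + 0.014400 = 0.033200
The terms with misconfigured router present sum to 0.014400, so
  P(misconfigured router | latency alert, ¬DDoS attack) = 0.014400 / 0.033200 ≈ 0.434

Pr(misconfigured router | latency alert) ≈ 0.202; Pr(misconfigured router | latency alert, ¬DDoS attack) ≈ 0.434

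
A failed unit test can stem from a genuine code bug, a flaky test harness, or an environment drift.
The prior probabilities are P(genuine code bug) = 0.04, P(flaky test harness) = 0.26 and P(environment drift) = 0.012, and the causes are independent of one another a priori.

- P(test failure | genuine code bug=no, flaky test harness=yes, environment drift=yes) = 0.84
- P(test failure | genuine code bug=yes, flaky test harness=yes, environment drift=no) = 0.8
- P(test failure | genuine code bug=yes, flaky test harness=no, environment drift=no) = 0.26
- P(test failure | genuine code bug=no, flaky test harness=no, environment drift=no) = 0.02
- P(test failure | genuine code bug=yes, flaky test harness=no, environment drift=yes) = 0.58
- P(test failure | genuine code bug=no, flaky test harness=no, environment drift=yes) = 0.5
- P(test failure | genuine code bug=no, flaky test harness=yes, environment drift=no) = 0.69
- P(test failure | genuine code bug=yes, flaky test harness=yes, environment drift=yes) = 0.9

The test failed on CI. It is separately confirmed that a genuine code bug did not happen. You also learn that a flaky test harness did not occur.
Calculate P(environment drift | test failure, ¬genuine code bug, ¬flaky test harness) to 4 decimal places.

P(test failure | ¬genuine code bug, ¬flaky test harness) = 0.02*0.988 + 0.5*0.012 = 0.019760 + 0.006000 = 0.025760
Of this, 0.006000 comes from 0.5*0.012 (the environment drift=true cases).
So P(environment drift | test failure, ¬genuine code bug, ¬flaky test harness) = 0.006000/0.025760 ≈ 0.2329.

P(environment drift | test failure, ¬genuine code bug, ¬flaky test harness) ≈ 0.2329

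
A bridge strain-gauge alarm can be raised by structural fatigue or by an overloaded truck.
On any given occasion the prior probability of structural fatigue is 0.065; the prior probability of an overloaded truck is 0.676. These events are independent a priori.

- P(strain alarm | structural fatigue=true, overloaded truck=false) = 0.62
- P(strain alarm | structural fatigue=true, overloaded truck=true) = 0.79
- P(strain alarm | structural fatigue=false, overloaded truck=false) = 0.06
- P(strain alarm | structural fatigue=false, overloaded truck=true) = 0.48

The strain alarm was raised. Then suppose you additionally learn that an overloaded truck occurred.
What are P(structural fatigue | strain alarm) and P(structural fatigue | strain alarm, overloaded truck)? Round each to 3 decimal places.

P(structural fatigue | strain alarm) ≈ 0.129; P(structural fatigue | strain alarm, overloaded truck) ≈ 0.103

P(strain alarm) = 0.06*0.935*0.324 + 0.48*0.935*0.676 + 0.62*0.065*0.324 + 0.79*0.065*0.676 = 0.018176 + 0.303389 + 0.013057 + 0.034713 = 0.369335
The structural fatigue-present share is 0.013057 + 0.034713 = 0.047770.
P(structural fatigue | strain alarm) = 0.047770 / 0.369335 ≈ 0.129

With the extra evidence:
Weight on structural fatigue=true, given the evidence: 0.79·0.065 = 0.051350
Normalizer over all consistent configurations: 0.48·0.935 + 0.79·0.065 = 0.500150
P(structural fatigue | strain alarm, overloaded truck) = 0.051350/0.500150 ≈ 0.103
— overloaded truck explains away the evidence for structural fatigue.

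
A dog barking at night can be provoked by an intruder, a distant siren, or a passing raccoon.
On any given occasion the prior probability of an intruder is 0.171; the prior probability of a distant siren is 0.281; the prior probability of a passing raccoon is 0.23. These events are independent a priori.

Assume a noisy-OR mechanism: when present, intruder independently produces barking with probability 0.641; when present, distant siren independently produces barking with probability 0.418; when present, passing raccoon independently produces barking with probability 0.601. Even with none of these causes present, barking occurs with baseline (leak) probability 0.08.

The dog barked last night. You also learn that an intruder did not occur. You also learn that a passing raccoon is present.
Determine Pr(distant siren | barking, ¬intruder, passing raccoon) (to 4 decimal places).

Pr(distant siren | barking, ¬intruder, passing raccoon) ≈ 0.3269

Under noisy-OR, P(barking | causes) = 1 − (1−0.08)·∏(1−qᵢ) over the active causes.
Enumerate both values of distant siren and weight by the priors:
  P(barking | ¬intruder, passing raccoon) = 0.63292×0.719 + 0.786359×0.281
        = 0.455069 + 0.220967 = 0.676036
Keeping only the distant siren-present terms gives 0.220967, so
  P(distant siren | barking, ¬intruder, passing raccoon) = 0.220967 / 0.676036 ≈ 0.3269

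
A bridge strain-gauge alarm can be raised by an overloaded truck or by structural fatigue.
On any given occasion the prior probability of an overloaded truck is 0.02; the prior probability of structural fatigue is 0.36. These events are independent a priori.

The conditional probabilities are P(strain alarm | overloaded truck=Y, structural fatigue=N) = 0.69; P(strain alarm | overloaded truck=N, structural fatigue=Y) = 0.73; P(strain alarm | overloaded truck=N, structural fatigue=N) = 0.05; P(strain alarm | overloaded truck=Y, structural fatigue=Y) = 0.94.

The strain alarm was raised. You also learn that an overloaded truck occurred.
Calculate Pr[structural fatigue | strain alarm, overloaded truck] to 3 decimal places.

Pr[structural fatigue | strain alarm, overloaded truck] ≈ 0.434

P(strain alarm | overloaded truck) = 0.69*0.64 + 0.94*0.36 = 0.441600 + 0.338400 = 0.780000
The structural fatigue-present share is 0.94*0.36 = 0.338400.
So P(structural fatigue | strain alarm, overloaded truck) = 0.338400/0.780000 ≈ 0.434.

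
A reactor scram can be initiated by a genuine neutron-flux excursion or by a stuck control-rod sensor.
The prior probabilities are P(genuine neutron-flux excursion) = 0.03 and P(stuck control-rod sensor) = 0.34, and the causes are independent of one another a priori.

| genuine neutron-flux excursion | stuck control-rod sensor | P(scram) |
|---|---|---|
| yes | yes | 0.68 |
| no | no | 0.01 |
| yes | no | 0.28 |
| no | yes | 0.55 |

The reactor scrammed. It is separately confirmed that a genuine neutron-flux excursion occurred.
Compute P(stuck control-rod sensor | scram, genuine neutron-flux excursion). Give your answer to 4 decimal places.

Enumerate both values of stuck control-rod sensor and weight by the priors:
  P(scram | genuine neutron-flux excursion) = 0.28·0.66 + 0.68·0.34
        = 0.184800 + 0.231200 = 0.416000
Keeping only the stuck control-rod sensor-present terms gives 0.231200, so
  P(stuck control-rod sensor | scram, genuine neutron-flux excursion) = 0.231200 / 0.416000 ≈ 0.5558

P(stuck control-rod sensor | scram, genuine neutron-flux excursion) ≈ 0.5558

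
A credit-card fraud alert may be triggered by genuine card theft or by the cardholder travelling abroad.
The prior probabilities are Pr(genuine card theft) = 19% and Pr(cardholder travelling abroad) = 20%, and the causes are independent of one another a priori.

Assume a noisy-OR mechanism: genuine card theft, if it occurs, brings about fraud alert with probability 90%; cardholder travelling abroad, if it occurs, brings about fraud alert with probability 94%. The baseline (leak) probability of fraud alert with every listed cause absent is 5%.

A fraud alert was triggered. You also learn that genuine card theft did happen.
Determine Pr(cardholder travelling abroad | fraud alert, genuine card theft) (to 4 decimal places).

Under noisy-OR, P(fraud alert | causes) = 1 − (1−0.05)·∏(1−qᵢ) over the active causes.
Sum P(fraud alert|·) weighted by the priors over both values of cardholder travelling abroad:
  P(fraud alert | genuine card theft) = 0.905*0.8 + 0.9943*0.2
        = 0.724000 + 0.198860 = 0.922860
Configurations with cardholder travelling abroad contribute 0.198860, so
  P(cardholder travelling abroad | fraud alert, genuine card theft) = 0.198860 / 0.922860 ≈ 0.2155

Pr(cardholder travelling abroad | fraud alert, genuine card theft) ≈ 0.2155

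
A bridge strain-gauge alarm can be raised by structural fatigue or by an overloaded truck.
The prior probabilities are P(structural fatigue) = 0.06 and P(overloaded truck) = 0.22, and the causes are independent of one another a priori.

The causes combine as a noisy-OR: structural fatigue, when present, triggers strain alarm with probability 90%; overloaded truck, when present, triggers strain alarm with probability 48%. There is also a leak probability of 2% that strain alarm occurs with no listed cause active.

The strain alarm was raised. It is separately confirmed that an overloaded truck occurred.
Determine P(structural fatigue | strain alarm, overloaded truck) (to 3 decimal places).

P(structural fatigue | strain alarm, overloaded truck) ≈ 0.110

Under noisy-OR, P(strain alarm | causes) = 1 − (1−0.02)·∏(1−qᵢ) over the active causes.
Numerator (weight on configurations with structural fatigue): 0.94904*0.06 = 0.056942
Denominator P(strain alarm | overloaded truck): 0.4904*0.94 + 0.94904*0.06 = 0.517918
Posterior = 0.056942 / 0.517918 ≈ 0.110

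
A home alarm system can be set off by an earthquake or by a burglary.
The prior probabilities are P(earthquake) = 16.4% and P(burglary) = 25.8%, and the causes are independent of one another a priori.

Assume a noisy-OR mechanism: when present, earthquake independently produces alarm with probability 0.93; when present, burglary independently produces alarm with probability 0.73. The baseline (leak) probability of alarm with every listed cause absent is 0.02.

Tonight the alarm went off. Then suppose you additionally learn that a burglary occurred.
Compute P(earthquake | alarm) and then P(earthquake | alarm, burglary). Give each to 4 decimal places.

Under noisy-OR, P(alarm | causes) = 1 − (1−0.02)·∏(1−qᵢ) over the active causes.
Weight on earthquake=true, given the evidence: 0.113340 + 0.041528 = 0.154868
The normalizing constant is 0.02*0.836*0.742 + 0.7354*0.836*0.258 + 0.9314*0.164*0.742 + 0.981478*0.164*0.258 = 0.325891
Posterior = 0.154868 / 0.325891 ≈ 0.4752

With the extra evidence:
Weight on earthquake=true, given the evidence: 0.981478*0.164 = 0.160962
The normalizing constant is 0.7354*0.836 + 0.981478*0.164 = 0.775756
Posterior = 0.160962 / 0.775756 ≈ 0.2075
The drop from 0.4752 to 0.2075 is the explaining-away (discounting) effect.

P(earthquake | alarm) ≈ 0.4752; P(earthquake | alarm, burglary) ≈ 0.2075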